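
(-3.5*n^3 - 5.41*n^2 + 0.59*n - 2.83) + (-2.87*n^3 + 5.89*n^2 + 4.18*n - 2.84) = -6.37*n^3 + 0.48*n^2 + 4.77*n - 5.67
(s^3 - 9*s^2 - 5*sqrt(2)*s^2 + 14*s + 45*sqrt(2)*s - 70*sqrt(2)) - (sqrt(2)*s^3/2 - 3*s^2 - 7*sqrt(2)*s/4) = -sqrt(2)*s^3/2 + s^3 - 5*sqrt(2)*s^2 - 6*s^2 + 14*s + 187*sqrt(2)*s/4 - 70*sqrt(2)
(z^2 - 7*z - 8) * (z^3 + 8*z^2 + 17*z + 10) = z^5 + z^4 - 47*z^3 - 173*z^2 - 206*z - 80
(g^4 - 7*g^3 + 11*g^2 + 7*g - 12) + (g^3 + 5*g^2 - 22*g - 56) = g^4 - 6*g^3 + 16*g^2 - 15*g - 68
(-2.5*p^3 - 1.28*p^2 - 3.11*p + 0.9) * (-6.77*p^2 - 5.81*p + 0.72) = 16.925*p^5 + 23.1906*p^4 + 26.6915*p^3 + 11.0545*p^2 - 7.4682*p + 0.648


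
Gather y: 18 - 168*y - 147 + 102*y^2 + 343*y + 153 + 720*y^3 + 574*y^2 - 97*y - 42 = 720*y^3 + 676*y^2 + 78*y - 18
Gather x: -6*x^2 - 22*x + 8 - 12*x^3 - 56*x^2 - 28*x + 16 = -12*x^3 - 62*x^2 - 50*x + 24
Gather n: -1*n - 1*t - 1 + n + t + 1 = 0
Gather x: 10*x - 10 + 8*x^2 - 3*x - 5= 8*x^2 + 7*x - 15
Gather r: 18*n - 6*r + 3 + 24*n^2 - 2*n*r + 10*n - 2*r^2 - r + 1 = 24*n^2 + 28*n - 2*r^2 + r*(-2*n - 7) + 4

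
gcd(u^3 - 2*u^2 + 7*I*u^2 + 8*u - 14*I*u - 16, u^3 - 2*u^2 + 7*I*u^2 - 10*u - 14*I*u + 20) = u - 2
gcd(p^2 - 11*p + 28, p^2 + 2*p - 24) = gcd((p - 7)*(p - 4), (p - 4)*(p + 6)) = p - 4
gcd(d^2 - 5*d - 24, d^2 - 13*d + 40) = d - 8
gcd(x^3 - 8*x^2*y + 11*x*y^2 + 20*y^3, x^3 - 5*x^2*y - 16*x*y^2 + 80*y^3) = x^2 - 9*x*y + 20*y^2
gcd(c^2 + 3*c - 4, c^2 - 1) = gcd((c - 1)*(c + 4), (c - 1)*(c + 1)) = c - 1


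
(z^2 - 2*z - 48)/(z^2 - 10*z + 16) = (z + 6)/(z - 2)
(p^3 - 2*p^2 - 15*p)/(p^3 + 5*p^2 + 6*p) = (p - 5)/(p + 2)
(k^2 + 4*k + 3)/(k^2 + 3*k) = (k + 1)/k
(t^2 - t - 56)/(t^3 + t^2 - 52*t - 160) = (t + 7)/(t^2 + 9*t + 20)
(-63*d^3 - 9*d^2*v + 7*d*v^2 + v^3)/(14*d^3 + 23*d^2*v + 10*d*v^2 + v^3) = (-9*d^2 + v^2)/(2*d^2 + 3*d*v + v^2)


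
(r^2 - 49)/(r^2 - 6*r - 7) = (r + 7)/(r + 1)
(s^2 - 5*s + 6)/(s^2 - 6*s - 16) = (-s^2 + 5*s - 6)/(-s^2 + 6*s + 16)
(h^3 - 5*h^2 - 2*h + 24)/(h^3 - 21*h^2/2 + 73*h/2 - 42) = 2*(h + 2)/(2*h - 7)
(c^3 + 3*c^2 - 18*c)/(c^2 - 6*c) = (c^2 + 3*c - 18)/(c - 6)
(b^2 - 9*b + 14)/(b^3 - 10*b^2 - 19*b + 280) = (b - 2)/(b^2 - 3*b - 40)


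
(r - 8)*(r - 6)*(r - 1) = r^3 - 15*r^2 + 62*r - 48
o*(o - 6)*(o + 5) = o^3 - o^2 - 30*o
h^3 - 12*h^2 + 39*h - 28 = (h - 7)*(h - 4)*(h - 1)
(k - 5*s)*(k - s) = k^2 - 6*k*s + 5*s^2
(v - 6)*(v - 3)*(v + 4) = v^3 - 5*v^2 - 18*v + 72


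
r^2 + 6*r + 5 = (r + 1)*(r + 5)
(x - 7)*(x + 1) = x^2 - 6*x - 7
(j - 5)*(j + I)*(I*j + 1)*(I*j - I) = -j^4 + 6*j^3 - 6*j^2 + 6*j - 5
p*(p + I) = p^2 + I*p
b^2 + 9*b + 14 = (b + 2)*(b + 7)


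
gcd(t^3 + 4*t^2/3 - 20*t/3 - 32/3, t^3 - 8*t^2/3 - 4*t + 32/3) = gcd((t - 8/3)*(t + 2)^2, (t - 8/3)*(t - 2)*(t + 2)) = t^2 - 2*t/3 - 16/3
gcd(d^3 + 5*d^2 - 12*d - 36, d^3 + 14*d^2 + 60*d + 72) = d^2 + 8*d + 12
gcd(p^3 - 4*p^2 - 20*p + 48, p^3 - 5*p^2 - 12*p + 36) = p^2 - 8*p + 12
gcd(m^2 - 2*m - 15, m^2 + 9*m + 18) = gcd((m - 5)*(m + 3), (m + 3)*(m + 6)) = m + 3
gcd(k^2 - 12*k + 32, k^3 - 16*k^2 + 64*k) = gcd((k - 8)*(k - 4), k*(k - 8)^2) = k - 8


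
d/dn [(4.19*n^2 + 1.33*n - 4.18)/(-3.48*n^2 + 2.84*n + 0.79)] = (16.528*n^2 - 22.4726*n + 12.9219)/(12.1104*n^4 - 19.7664*n^3 + 2.5672*n^2 + 4.4872*n + 0.6241)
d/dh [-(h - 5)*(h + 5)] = -2*h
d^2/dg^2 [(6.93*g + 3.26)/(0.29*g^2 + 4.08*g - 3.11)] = ((0.58*g + 4.08)*(1.16*g + 8.16)*(6.93*g + 3.26) - (12.0582*g + 58.4396)*(0.29*g^2 + 4.08*g - 3.11))/(0.29*g^2 + 4.08*g - 3.11)^3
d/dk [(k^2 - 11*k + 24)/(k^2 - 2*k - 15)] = 3*(3*k^2 - 26*k + 71)/(k^4 - 4*k^3 - 26*k^2 + 60*k + 225)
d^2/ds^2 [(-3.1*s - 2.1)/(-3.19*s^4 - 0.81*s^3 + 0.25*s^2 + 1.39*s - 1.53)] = (378.55092*s^7 + 555.55764*s^6 + 160.15566*s^5 + 65.09598*s^4 - 339.28576*s^3 - 182.49444*s^2 - 4.12218*s + 22.90686)/(32.461759*s^12 + 24.727923*s^11 - 1.353198*s^10 - 45.778746*s^9 + 25.264623*s^8 + 27.78729*s^7 + 15.853871*s^6 - 38.12961*s^5 + 10.904451*s^4 + 6.192818*s^3 + 7.112664*s^2 - 9.761553*s + 3.581577)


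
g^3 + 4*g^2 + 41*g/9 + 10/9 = (g + 1/3)*(g + 5/3)*(g + 2)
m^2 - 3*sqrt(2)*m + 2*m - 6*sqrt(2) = (m + 2)*(m - 3*sqrt(2))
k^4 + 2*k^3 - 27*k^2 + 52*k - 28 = (k - 2)^2*(k - 1)*(k + 7)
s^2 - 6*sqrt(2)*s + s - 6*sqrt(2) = (s + 1)*(s - 6*sqrt(2))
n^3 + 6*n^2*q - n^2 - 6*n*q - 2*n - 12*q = (n - 2)*(n + 1)*(n + 6*q)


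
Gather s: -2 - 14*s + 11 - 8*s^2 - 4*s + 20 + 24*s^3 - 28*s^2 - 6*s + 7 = 24*s^3 - 36*s^2 - 24*s + 36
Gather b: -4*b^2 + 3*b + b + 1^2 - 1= -4*b^2 + 4*b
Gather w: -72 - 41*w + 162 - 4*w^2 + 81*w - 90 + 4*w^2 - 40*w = 0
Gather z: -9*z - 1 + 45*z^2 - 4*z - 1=45*z^2 - 13*z - 2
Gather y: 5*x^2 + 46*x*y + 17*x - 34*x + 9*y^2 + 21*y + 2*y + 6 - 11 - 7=5*x^2 - 17*x + 9*y^2 + y*(46*x + 23) - 12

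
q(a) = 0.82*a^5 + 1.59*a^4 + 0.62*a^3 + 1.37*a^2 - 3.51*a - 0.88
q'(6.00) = 6767.25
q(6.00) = 8598.26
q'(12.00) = 96304.89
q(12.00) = 238238.12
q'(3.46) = 879.29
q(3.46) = 663.56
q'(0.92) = 8.47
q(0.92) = -0.79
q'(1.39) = 36.28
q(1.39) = 8.74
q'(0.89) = 7.46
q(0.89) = -1.03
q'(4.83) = 3001.13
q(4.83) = 3104.83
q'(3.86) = 1310.75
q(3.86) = 1097.29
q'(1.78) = 84.29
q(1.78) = 31.32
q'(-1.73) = 1.11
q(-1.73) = 7.62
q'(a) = 4.1*a^4 + 6.36*a^3 + 1.86*a^2 + 2.74*a - 3.51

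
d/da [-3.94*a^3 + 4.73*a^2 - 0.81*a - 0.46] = -11.82*a^2 + 9.46*a - 0.81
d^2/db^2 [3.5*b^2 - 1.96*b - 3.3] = 7.00000000000000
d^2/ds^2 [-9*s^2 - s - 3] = -18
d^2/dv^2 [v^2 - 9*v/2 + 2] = 2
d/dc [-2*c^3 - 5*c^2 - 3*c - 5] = -6*c^2 - 10*c - 3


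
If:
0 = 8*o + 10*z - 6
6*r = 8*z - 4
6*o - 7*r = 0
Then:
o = 7/101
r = 6/101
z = 55/101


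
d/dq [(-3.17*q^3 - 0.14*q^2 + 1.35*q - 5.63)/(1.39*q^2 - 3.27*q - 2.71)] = (-4.4063*q^4 + 20.7318*q^3 + 24.3534*q^2 + 16.4102*q - 22.0686)/(1.9321*q^4 - 9.0906*q^3 + 3.1591*q^2 + 17.7234*q + 7.3441)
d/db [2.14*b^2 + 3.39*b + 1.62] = 4.28*b + 3.39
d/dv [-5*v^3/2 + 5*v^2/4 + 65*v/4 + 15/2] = -15*v^2/2 + 5*v/2 + 65/4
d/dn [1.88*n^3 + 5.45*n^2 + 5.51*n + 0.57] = 5.64*n^2 + 10.9*n + 5.51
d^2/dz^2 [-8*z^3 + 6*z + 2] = -48*z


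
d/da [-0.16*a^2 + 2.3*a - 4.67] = 2.3 - 0.32*a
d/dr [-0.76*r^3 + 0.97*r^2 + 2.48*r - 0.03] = -2.28*r^2 + 1.94*r + 2.48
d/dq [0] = 0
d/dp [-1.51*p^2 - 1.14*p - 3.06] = -3.02*p - 1.14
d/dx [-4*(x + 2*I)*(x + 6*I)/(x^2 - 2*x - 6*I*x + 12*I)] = (x^2*(8 + 56*I) + x*(-96 - 96*I) + 480 + 288*I)/(x^4 + x^3*(-4 - 12*I) + x^2*(-32 + 48*I) + x*(144 - 48*I) - 144)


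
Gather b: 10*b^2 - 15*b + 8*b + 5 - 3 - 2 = 10*b^2 - 7*b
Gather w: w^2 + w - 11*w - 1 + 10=w^2 - 10*w + 9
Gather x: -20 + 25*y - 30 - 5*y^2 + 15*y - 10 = -5*y^2 + 40*y - 60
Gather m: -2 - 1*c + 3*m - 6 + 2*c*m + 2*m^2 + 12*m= -c + 2*m^2 + m*(2*c + 15) - 8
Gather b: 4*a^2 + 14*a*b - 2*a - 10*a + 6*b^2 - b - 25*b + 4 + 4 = 4*a^2 - 12*a + 6*b^2 + b*(14*a - 26) + 8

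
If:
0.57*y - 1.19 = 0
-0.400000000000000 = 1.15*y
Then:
No Solution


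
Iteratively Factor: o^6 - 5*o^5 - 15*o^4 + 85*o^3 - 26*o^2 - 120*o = (o)*(o^5 - 5*o^4 - 15*o^3 + 85*o^2 - 26*o - 120) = o*(o - 5)*(o^4 - 15*o^2 + 10*o + 24) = o*(o - 5)*(o - 3)*(o^3 + 3*o^2 - 6*o - 8) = o*(o - 5)*(o - 3)*(o + 4)*(o^2 - o - 2) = o*(o - 5)*(o - 3)*(o - 2)*(o + 4)*(o + 1)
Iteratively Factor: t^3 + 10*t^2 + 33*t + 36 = (t + 3)*(t^2 + 7*t + 12) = (t + 3)^2*(t + 4)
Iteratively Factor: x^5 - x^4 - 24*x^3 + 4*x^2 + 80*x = (x + 4)*(x^4 - 5*x^3 - 4*x^2 + 20*x) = x*(x + 4)*(x^3 - 5*x^2 - 4*x + 20) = x*(x - 2)*(x + 4)*(x^2 - 3*x - 10) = x*(x - 2)*(x + 2)*(x + 4)*(x - 5)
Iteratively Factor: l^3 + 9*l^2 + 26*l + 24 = (l + 3)*(l^2 + 6*l + 8) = (l + 3)*(l + 4)*(l + 2)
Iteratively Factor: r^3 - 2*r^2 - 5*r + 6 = (r - 3)*(r^2 + r - 2) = (r - 3)*(r + 2)*(r - 1)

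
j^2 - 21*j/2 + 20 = (j - 8)*(j - 5/2)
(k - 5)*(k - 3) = k^2 - 8*k + 15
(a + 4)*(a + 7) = a^2 + 11*a + 28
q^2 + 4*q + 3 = (q + 1)*(q + 3)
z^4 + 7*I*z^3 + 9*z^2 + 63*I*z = z*(z - 3*I)*(z + 3*I)*(z + 7*I)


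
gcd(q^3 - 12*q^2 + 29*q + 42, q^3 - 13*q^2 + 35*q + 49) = q^2 - 6*q - 7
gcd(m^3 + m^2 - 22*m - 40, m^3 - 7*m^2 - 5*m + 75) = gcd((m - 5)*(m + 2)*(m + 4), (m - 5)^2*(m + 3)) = m - 5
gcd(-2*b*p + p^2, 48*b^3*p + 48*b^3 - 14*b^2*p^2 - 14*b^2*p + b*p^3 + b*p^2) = 1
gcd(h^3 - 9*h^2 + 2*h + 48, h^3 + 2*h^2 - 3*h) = 1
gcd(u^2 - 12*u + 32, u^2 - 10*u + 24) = u - 4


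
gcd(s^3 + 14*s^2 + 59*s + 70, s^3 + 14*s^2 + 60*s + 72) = s + 2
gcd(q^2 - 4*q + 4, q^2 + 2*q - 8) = q - 2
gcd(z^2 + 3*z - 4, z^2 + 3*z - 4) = z^2 + 3*z - 4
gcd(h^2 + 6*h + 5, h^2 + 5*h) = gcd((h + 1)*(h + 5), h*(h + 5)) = h + 5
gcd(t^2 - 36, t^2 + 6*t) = t + 6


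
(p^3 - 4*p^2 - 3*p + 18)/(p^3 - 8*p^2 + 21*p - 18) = (p + 2)/(p - 2)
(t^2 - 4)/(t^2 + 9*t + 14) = (t - 2)/(t + 7)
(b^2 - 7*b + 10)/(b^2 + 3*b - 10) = (b - 5)/(b + 5)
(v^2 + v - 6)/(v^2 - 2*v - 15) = (v - 2)/(v - 5)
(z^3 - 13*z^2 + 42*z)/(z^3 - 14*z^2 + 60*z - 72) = z*(z - 7)/(z^2 - 8*z + 12)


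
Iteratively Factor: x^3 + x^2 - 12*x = (x - 3)*(x^2 + 4*x) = x*(x - 3)*(x + 4)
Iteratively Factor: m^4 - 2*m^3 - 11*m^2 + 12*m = (m)*(m^3 - 2*m^2 - 11*m + 12) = m*(m - 1)*(m^2 - m - 12) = m*(m - 1)*(m + 3)*(m - 4)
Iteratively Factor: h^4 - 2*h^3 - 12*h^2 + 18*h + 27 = (h - 3)*(h^3 + h^2 - 9*h - 9) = (h - 3)*(h + 1)*(h^2 - 9) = (h - 3)*(h + 1)*(h + 3)*(h - 3)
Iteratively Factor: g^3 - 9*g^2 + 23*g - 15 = (g - 1)*(g^2 - 8*g + 15) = (g - 5)*(g - 1)*(g - 3)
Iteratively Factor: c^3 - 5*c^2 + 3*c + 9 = (c - 3)*(c^2 - 2*c - 3) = (c - 3)^2*(c + 1)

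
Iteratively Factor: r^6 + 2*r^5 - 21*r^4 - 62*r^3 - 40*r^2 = (r)*(r^5 + 2*r^4 - 21*r^3 - 62*r^2 - 40*r) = r*(r + 2)*(r^4 - 21*r^2 - 20*r) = r^2*(r + 2)*(r^3 - 21*r - 20) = r^2*(r + 1)*(r + 2)*(r^2 - r - 20) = r^2*(r - 5)*(r + 1)*(r + 2)*(r + 4)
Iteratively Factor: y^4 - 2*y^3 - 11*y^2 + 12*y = (y - 4)*(y^3 + 2*y^2 - 3*y) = y*(y - 4)*(y^2 + 2*y - 3) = y*(y - 4)*(y + 3)*(y - 1)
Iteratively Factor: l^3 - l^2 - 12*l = (l - 4)*(l^2 + 3*l) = l*(l - 4)*(l + 3)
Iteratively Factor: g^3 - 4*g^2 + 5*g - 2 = (g - 1)*(g^2 - 3*g + 2) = (g - 2)*(g - 1)*(g - 1)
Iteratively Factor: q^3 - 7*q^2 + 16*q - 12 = (q - 3)*(q^2 - 4*q + 4) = (q - 3)*(q - 2)*(q - 2)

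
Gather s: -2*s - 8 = -2*s - 8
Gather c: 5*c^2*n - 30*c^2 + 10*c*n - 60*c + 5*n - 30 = c^2*(5*n - 30) + c*(10*n - 60) + 5*n - 30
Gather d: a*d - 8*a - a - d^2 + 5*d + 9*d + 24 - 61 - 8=-9*a - d^2 + d*(a + 14) - 45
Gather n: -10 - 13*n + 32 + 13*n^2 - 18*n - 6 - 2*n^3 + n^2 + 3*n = -2*n^3 + 14*n^2 - 28*n + 16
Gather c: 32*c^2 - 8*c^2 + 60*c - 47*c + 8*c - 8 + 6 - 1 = 24*c^2 + 21*c - 3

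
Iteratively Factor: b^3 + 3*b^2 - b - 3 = (b + 3)*(b^2 - 1) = (b - 1)*(b + 3)*(b + 1)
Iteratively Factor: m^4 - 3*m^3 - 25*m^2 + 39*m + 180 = (m - 5)*(m^3 + 2*m^2 - 15*m - 36) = (m - 5)*(m + 3)*(m^2 - m - 12) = (m - 5)*(m - 4)*(m + 3)*(m + 3)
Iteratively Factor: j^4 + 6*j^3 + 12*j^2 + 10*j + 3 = (j + 1)*(j^3 + 5*j^2 + 7*j + 3) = (j + 1)*(j + 3)*(j^2 + 2*j + 1) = (j + 1)^2*(j + 3)*(j + 1)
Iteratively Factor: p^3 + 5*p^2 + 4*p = (p + 4)*(p^2 + p) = (p + 1)*(p + 4)*(p)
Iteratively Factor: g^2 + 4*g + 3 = (g + 3)*(g + 1)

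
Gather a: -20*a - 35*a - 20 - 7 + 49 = 22 - 55*a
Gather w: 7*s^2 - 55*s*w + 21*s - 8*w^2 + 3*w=7*s^2 + 21*s - 8*w^2 + w*(3 - 55*s)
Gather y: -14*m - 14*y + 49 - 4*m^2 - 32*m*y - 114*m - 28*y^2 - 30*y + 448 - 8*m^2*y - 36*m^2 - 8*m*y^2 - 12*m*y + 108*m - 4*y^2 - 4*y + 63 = -40*m^2 - 20*m + y^2*(-8*m - 32) + y*(-8*m^2 - 44*m - 48) + 560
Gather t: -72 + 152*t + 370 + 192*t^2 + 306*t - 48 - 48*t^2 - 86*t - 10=144*t^2 + 372*t + 240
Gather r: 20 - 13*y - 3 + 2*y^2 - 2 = 2*y^2 - 13*y + 15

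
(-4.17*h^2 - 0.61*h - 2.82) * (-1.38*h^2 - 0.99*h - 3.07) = 5.7546*h^4 + 4.9701*h^3 + 17.2974*h^2 + 4.6645*h + 8.6574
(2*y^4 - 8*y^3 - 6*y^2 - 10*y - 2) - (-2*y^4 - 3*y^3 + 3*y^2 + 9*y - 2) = 4*y^4 - 5*y^3 - 9*y^2 - 19*y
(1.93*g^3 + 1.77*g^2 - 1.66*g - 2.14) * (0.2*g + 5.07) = 0.386*g^4 + 10.1391*g^3 + 8.6419*g^2 - 8.8442*g - 10.8498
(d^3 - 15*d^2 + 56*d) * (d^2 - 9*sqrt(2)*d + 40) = d^5 - 15*d^4 - 9*sqrt(2)*d^4 + 96*d^3 + 135*sqrt(2)*d^3 - 504*sqrt(2)*d^2 - 600*d^2 + 2240*d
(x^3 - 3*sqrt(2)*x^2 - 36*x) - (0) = x^3 - 3*sqrt(2)*x^2 - 36*x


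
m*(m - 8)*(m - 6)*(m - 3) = m^4 - 17*m^3 + 90*m^2 - 144*m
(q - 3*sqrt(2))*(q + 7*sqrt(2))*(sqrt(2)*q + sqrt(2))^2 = 2*q^4 + 4*q^3 + 8*sqrt(2)*q^3 - 82*q^2 + 16*sqrt(2)*q^2 - 168*q + 8*sqrt(2)*q - 84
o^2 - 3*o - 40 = (o - 8)*(o + 5)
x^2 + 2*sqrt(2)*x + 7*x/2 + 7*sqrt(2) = (x + 7/2)*(x + 2*sqrt(2))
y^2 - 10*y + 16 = (y - 8)*(y - 2)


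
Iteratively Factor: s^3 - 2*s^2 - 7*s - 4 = (s + 1)*(s^2 - 3*s - 4) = (s + 1)^2*(s - 4)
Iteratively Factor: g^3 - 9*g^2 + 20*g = (g)*(g^2 - 9*g + 20) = g*(g - 5)*(g - 4)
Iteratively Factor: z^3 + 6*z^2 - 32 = (z + 4)*(z^2 + 2*z - 8) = (z - 2)*(z + 4)*(z + 4)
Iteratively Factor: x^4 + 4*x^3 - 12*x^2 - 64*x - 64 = (x + 2)*(x^3 + 2*x^2 - 16*x - 32) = (x + 2)*(x + 4)*(x^2 - 2*x - 8) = (x - 4)*(x + 2)*(x + 4)*(x + 2)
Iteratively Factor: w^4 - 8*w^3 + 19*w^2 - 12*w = (w - 4)*(w^3 - 4*w^2 + 3*w) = (w - 4)*(w - 1)*(w^2 - 3*w) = w*(w - 4)*(w - 1)*(w - 3)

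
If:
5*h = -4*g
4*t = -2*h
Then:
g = 5*t/2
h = -2*t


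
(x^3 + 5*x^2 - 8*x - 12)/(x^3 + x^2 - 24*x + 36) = (x + 1)/(x - 3)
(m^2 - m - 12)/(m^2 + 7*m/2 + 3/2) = 2*(m - 4)/(2*m + 1)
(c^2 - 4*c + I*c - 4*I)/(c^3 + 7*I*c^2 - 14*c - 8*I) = (c - 4)/(c^2 + 6*I*c - 8)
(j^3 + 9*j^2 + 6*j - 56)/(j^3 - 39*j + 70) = (j + 4)/(j - 5)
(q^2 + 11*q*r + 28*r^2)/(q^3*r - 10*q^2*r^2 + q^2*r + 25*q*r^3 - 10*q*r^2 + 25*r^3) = (q^2 + 11*q*r + 28*r^2)/(r*(q^3 - 10*q^2*r + q^2 + 25*q*r^2 - 10*q*r + 25*r^2))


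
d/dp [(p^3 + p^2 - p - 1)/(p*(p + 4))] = (p^4 + 8*p^3 + 5*p^2 + 2*p + 4)/(p^2*(p^2 + 8*p + 16))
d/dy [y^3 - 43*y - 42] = 3*y^2 - 43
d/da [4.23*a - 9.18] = 4.23000000000000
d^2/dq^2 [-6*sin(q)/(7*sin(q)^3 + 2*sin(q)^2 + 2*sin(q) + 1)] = 6*(196*sin(q)^7 + 154*sin(q)^6 - 314*sin(q)^5 - 347*sin(q)^4 + 145*sin(q)^2 - sin(q) - 7*sin(3*q)^2 + 8*sin(3*q) - 2*sin(5*q) + 4)/(7*sin(q)^3 + 2*sin(q)^2 + 2*sin(q) + 1)^3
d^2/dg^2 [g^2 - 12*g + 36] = 2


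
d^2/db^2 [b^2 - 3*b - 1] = 2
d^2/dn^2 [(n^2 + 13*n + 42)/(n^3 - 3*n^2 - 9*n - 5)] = 2*(n^4 + 37*n^3 + 87*n^2 - 977*n + 2212)/(n^7 - 11*n^6 + 21*n^5 + 89*n^4 - 109*n^3 - 465*n^2 - 425*n - 125)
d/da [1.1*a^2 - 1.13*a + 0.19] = 2.2*a - 1.13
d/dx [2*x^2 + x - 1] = 4*x + 1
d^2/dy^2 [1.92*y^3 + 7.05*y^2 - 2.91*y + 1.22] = 11.52*y + 14.1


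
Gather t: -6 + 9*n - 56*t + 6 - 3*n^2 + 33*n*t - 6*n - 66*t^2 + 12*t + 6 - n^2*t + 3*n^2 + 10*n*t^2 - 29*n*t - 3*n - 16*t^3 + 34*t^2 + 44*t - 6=-16*t^3 + t^2*(10*n - 32) + t*(-n^2 + 4*n)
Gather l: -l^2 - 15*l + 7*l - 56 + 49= -l^2 - 8*l - 7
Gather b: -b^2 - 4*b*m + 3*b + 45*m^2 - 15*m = -b^2 + b*(3 - 4*m) + 45*m^2 - 15*m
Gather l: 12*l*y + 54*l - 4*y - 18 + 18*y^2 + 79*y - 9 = l*(12*y + 54) + 18*y^2 + 75*y - 27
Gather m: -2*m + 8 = 8 - 2*m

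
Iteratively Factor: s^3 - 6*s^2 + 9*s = (s - 3)*(s^2 - 3*s) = s*(s - 3)*(s - 3)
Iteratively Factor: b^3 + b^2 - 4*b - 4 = (b - 2)*(b^2 + 3*b + 2) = (b - 2)*(b + 2)*(b + 1)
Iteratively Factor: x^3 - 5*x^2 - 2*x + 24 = (x - 4)*(x^2 - x - 6) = (x - 4)*(x - 3)*(x + 2)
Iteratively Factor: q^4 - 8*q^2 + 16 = (q - 2)*(q^3 + 2*q^2 - 4*q - 8) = (q - 2)*(q + 2)*(q^2 - 4) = (q - 2)*(q + 2)^2*(q - 2)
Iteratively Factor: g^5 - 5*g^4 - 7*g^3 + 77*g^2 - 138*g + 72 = (g + 4)*(g^4 - 9*g^3 + 29*g^2 - 39*g + 18) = (g - 3)*(g + 4)*(g^3 - 6*g^2 + 11*g - 6) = (g - 3)*(g - 2)*(g + 4)*(g^2 - 4*g + 3) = (g - 3)*(g - 2)*(g - 1)*(g + 4)*(g - 3)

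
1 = 1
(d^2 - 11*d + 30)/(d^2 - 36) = (d - 5)/(d + 6)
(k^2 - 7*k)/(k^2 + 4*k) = (k - 7)/(k + 4)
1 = 1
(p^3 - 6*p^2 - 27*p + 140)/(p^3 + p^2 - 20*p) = (p - 7)/p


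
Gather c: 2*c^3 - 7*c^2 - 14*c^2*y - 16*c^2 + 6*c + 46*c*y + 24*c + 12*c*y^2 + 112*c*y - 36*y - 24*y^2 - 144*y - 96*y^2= 2*c^3 + c^2*(-14*y - 23) + c*(12*y^2 + 158*y + 30) - 120*y^2 - 180*y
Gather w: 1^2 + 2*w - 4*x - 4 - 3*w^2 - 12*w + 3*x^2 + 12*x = -3*w^2 - 10*w + 3*x^2 + 8*x - 3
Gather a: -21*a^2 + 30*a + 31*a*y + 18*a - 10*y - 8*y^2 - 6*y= -21*a^2 + a*(31*y + 48) - 8*y^2 - 16*y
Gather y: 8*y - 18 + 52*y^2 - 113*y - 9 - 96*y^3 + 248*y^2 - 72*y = -96*y^3 + 300*y^2 - 177*y - 27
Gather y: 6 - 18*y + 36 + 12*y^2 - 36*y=12*y^2 - 54*y + 42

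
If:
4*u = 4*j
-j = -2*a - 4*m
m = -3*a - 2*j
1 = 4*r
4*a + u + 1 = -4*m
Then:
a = 9/2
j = -5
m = -7/2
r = 1/4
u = -5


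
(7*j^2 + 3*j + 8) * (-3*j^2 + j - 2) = -21*j^4 - 2*j^3 - 35*j^2 + 2*j - 16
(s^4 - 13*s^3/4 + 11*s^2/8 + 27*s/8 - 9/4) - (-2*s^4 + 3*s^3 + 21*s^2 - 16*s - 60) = 3*s^4 - 25*s^3/4 - 157*s^2/8 + 155*s/8 + 231/4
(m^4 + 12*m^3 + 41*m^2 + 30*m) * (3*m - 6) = 3*m^5 + 30*m^4 + 51*m^3 - 156*m^2 - 180*m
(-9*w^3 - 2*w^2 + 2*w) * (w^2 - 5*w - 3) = -9*w^5 + 43*w^4 + 39*w^3 - 4*w^2 - 6*w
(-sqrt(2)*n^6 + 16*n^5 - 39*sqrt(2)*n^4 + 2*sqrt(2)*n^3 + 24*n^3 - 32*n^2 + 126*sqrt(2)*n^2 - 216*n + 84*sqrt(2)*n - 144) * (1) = -sqrt(2)*n^6 + 16*n^5 - 39*sqrt(2)*n^4 + 2*sqrt(2)*n^3 + 24*n^3 - 32*n^2 + 126*sqrt(2)*n^2 - 216*n + 84*sqrt(2)*n - 144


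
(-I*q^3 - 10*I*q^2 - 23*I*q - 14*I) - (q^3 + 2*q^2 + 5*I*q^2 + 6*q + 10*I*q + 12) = -q^3 - I*q^3 - 2*q^2 - 15*I*q^2 - 6*q - 33*I*q - 12 - 14*I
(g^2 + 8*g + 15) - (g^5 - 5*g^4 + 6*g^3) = -g^5 + 5*g^4 - 6*g^3 + g^2 + 8*g + 15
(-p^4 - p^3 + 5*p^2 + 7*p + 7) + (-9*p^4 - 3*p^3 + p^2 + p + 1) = -10*p^4 - 4*p^3 + 6*p^2 + 8*p + 8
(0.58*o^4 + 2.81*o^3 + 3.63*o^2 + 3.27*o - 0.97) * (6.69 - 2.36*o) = -1.3688*o^5 - 2.7514*o^4 + 10.2321*o^3 + 16.5675*o^2 + 24.1655*o - 6.4893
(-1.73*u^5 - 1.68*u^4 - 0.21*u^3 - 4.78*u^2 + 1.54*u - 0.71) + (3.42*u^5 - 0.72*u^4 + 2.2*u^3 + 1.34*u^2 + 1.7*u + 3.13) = 1.69*u^5 - 2.4*u^4 + 1.99*u^3 - 3.44*u^2 + 3.24*u + 2.42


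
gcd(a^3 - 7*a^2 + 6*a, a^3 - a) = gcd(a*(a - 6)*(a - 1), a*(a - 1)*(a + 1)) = a^2 - a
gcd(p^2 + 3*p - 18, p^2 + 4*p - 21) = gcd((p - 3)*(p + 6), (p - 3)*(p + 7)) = p - 3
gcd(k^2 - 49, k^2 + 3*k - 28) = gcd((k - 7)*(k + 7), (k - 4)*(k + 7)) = k + 7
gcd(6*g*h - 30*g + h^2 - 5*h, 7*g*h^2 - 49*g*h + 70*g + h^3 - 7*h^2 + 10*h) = h - 5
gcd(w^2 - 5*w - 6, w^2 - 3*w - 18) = w - 6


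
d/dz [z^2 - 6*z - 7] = 2*z - 6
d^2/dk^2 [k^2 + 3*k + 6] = 2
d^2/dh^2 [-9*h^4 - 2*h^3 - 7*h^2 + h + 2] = -108*h^2 - 12*h - 14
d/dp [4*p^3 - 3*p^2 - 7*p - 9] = 12*p^2 - 6*p - 7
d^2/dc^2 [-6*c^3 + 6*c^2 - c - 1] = 12 - 36*c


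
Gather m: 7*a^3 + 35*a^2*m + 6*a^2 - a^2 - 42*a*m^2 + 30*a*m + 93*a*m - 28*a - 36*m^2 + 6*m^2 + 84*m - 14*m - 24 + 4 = 7*a^3 + 5*a^2 - 28*a + m^2*(-42*a - 30) + m*(35*a^2 + 123*a + 70) - 20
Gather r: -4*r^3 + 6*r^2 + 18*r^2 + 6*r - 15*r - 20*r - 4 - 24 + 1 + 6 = -4*r^3 + 24*r^2 - 29*r - 21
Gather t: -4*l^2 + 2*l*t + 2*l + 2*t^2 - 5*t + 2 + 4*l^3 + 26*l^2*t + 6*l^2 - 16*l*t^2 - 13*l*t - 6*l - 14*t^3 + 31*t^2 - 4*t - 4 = 4*l^3 + 2*l^2 - 4*l - 14*t^3 + t^2*(33 - 16*l) + t*(26*l^2 - 11*l - 9) - 2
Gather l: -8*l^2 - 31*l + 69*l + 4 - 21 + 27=-8*l^2 + 38*l + 10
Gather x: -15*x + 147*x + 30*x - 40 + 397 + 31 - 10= 162*x + 378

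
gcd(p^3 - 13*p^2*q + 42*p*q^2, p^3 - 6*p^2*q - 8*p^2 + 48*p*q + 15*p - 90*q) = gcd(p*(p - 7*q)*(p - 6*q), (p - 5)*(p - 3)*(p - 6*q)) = p - 6*q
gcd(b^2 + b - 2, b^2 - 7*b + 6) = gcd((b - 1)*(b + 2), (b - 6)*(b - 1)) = b - 1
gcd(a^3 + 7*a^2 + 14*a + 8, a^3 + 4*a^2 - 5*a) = 1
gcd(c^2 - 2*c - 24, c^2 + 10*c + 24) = c + 4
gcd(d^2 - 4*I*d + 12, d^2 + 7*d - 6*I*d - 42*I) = d - 6*I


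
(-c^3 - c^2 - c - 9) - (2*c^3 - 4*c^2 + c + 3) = -3*c^3 + 3*c^2 - 2*c - 12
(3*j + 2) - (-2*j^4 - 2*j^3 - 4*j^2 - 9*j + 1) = 2*j^4 + 2*j^3 + 4*j^2 + 12*j + 1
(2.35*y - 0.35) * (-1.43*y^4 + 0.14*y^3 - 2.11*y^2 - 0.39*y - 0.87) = -3.3605*y^5 + 0.8295*y^4 - 5.0075*y^3 - 0.178*y^2 - 1.908*y + 0.3045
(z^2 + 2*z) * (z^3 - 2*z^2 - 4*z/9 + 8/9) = z^5 - 40*z^3/9 + 16*z/9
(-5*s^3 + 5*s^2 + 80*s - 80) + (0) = -5*s^3 + 5*s^2 + 80*s - 80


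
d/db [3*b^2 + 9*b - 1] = 6*b + 9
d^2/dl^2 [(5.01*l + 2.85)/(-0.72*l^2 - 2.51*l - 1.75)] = (-(1.44*l + 2.51)*(2.88*l + 5.02)*(5.01*l + 2.85) + (21.6432*l + 29.2542)*(0.72*l^2 + 2.51*l + 1.75))/(0.72*l^2 + 2.51*l + 1.75)^3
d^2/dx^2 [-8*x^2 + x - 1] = -16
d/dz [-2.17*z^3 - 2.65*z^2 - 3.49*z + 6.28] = -6.51*z^2 - 5.3*z - 3.49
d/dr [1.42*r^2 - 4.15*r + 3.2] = 2.84*r - 4.15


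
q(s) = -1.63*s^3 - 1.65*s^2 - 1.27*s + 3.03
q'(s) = -4.89*s^2 - 3.3*s - 1.27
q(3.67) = -104.43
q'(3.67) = -79.24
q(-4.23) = 102.25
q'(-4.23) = -74.81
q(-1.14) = 4.75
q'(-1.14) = -3.86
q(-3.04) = 37.44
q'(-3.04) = -36.43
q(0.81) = 0.05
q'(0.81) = -7.15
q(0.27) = 2.53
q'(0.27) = -2.52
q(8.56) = -1151.11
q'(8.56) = -387.83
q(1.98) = -18.61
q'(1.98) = -26.97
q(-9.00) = 1069.08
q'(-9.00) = -367.66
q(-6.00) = 303.33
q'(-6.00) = -157.51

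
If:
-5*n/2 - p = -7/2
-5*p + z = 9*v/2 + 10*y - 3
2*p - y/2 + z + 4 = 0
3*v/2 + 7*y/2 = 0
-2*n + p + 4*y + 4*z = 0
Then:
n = 225/179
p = 64/179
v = -1463/179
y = 627/179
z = -1061/358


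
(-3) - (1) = -4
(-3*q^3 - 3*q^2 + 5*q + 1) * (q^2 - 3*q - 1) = -3*q^5 + 6*q^4 + 17*q^3 - 11*q^2 - 8*q - 1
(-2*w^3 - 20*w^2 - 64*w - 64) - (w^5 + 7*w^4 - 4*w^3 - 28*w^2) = -w^5 - 7*w^4 + 2*w^3 + 8*w^2 - 64*w - 64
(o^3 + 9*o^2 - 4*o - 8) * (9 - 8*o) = -8*o^4 - 63*o^3 + 113*o^2 + 28*o - 72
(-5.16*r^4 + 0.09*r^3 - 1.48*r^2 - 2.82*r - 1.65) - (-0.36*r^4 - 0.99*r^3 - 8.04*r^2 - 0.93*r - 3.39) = -4.8*r^4 + 1.08*r^3 + 6.56*r^2 - 1.89*r + 1.74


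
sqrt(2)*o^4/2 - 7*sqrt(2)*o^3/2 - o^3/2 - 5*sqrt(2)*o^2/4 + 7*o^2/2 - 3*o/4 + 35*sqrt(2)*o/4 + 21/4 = (o - 7)*(o - 3*sqrt(2)/2)*(o + sqrt(2)/2)*(sqrt(2)*o/2 + 1/2)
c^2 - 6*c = c*(c - 6)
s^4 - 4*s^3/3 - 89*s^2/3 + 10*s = s*(s - 6)*(s - 1/3)*(s + 5)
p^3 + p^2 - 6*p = p*(p - 2)*(p + 3)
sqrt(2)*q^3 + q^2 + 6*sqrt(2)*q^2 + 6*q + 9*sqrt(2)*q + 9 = (q + 3)^2*(sqrt(2)*q + 1)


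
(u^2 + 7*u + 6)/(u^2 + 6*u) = (u + 1)/u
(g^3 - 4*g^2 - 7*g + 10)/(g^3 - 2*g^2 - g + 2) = (g^2 - 3*g - 10)/(g^2 - g - 2)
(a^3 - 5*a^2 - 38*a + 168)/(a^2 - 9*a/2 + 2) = 2*(a^2 - a - 42)/(2*a - 1)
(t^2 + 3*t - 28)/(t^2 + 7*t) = (t - 4)/t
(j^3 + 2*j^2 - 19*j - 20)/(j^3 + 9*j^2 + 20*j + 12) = (j^2 + j - 20)/(j^2 + 8*j + 12)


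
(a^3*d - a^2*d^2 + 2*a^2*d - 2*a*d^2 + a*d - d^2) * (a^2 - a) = a^5*d - a^4*d^2 + a^4*d - a^3*d^2 - a^3*d + a^2*d^2 - a^2*d + a*d^2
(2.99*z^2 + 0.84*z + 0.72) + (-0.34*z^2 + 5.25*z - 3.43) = 2.65*z^2 + 6.09*z - 2.71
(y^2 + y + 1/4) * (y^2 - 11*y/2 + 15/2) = y^4 - 9*y^3/2 + 9*y^2/4 + 49*y/8 + 15/8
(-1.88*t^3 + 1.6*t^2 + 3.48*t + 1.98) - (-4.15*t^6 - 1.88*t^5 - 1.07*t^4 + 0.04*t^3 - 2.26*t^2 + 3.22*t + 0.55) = 4.15*t^6 + 1.88*t^5 + 1.07*t^4 - 1.92*t^3 + 3.86*t^2 + 0.26*t + 1.43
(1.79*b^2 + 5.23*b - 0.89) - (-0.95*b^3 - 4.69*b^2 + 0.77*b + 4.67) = 0.95*b^3 + 6.48*b^2 + 4.46*b - 5.56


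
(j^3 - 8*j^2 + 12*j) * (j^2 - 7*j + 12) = j^5 - 15*j^4 + 80*j^3 - 180*j^2 + 144*j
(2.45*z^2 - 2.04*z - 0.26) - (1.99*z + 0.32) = 2.45*z^2 - 4.03*z - 0.58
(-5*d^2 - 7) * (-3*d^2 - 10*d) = 15*d^4 + 50*d^3 + 21*d^2 + 70*d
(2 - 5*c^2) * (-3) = 15*c^2 - 6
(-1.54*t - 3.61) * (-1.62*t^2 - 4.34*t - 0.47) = 2.4948*t^3 + 12.5318*t^2 + 16.3912*t + 1.6967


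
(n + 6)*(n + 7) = n^2 + 13*n + 42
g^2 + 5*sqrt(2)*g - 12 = (g - sqrt(2))*(g + 6*sqrt(2))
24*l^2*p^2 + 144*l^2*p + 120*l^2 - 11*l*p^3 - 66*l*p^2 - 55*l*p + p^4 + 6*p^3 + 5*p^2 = (-8*l + p)*(-3*l + p)*(p + 1)*(p + 5)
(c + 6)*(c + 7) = c^2 + 13*c + 42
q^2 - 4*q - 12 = (q - 6)*(q + 2)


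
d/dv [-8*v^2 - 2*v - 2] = -16*v - 2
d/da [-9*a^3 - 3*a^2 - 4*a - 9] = -27*a^2 - 6*a - 4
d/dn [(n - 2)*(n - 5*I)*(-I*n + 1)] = -3*I*n^2 - 4*n*(2 - I) + 8 - 5*I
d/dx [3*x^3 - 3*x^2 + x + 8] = 9*x^2 - 6*x + 1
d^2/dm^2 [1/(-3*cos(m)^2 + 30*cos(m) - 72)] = (8*sin(m)^4 - 12*sin(m)^2 + 555*cos(m) - 15*cos(3*m) - 300)/(6*(cos(m) - 6)^3*(cos(m) - 4)^3)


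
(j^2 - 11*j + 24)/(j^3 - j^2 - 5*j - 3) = (j - 8)/(j^2 + 2*j + 1)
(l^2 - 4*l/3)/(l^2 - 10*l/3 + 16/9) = 3*l*(3*l - 4)/(9*l^2 - 30*l + 16)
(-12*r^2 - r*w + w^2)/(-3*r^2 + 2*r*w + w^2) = (4*r - w)/(r - w)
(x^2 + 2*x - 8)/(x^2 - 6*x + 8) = (x + 4)/(x - 4)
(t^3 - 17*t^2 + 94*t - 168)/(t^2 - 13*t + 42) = t - 4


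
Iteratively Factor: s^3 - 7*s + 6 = (s - 1)*(s^2 + s - 6) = (s - 1)*(s + 3)*(s - 2)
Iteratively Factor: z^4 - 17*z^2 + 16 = (z + 1)*(z^3 - z^2 - 16*z + 16) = (z - 4)*(z + 1)*(z^2 + 3*z - 4) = (z - 4)*(z + 1)*(z + 4)*(z - 1)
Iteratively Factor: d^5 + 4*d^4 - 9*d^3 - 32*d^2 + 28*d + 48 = (d + 1)*(d^4 + 3*d^3 - 12*d^2 - 20*d + 48) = (d - 2)*(d + 1)*(d^3 + 5*d^2 - 2*d - 24) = (d - 2)*(d + 1)*(d + 3)*(d^2 + 2*d - 8) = (d - 2)*(d + 1)*(d + 3)*(d + 4)*(d - 2)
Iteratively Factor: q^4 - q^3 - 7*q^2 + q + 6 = (q + 1)*(q^3 - 2*q^2 - 5*q + 6) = (q - 3)*(q + 1)*(q^2 + q - 2) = (q - 3)*(q + 1)*(q + 2)*(q - 1)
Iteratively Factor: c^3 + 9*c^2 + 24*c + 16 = (c + 4)*(c^2 + 5*c + 4) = (c + 1)*(c + 4)*(c + 4)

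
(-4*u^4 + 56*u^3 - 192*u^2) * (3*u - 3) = -12*u^5 + 180*u^4 - 744*u^3 + 576*u^2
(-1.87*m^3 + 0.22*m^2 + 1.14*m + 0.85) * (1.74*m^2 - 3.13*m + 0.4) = -3.2538*m^5 + 6.2359*m^4 + 0.547*m^3 - 2.0012*m^2 - 2.2045*m + 0.34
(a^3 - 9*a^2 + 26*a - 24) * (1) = a^3 - 9*a^2 + 26*a - 24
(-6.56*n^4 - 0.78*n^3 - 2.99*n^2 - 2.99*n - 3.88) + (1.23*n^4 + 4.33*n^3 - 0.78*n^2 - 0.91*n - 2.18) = -5.33*n^4 + 3.55*n^3 - 3.77*n^2 - 3.9*n - 6.06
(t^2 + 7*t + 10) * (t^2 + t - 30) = t^4 + 8*t^3 - 13*t^2 - 200*t - 300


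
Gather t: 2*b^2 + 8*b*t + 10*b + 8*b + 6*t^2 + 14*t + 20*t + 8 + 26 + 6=2*b^2 + 18*b + 6*t^2 + t*(8*b + 34) + 40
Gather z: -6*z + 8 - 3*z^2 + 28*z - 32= -3*z^2 + 22*z - 24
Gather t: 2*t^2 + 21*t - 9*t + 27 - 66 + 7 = 2*t^2 + 12*t - 32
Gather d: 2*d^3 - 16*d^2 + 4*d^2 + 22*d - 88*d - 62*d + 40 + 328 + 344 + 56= 2*d^3 - 12*d^2 - 128*d + 768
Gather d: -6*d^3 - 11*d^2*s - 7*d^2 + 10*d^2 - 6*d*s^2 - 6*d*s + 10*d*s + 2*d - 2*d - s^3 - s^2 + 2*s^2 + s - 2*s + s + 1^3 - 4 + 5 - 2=-6*d^3 + d^2*(3 - 11*s) + d*(-6*s^2 + 4*s) - s^3 + s^2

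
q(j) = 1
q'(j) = 0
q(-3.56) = 1.00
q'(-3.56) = 0.00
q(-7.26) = 1.00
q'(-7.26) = 0.00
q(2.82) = 1.00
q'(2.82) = 0.00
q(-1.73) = 1.00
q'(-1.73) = 0.00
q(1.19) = 1.00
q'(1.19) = 0.00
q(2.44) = 1.00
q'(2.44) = 0.00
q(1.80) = 1.00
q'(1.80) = 0.00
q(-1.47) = 1.00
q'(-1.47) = 0.00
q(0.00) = 1.00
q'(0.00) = 0.00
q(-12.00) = 1.00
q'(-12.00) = 0.00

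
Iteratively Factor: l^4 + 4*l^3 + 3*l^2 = (l)*(l^3 + 4*l^2 + 3*l) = l*(l + 3)*(l^2 + l) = l*(l + 1)*(l + 3)*(l)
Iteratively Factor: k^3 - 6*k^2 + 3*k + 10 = (k - 2)*(k^2 - 4*k - 5) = (k - 5)*(k - 2)*(k + 1)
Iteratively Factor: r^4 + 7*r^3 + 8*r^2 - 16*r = (r - 1)*(r^3 + 8*r^2 + 16*r) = r*(r - 1)*(r^2 + 8*r + 16) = r*(r - 1)*(r + 4)*(r + 4)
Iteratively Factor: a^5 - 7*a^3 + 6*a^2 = (a + 3)*(a^4 - 3*a^3 + 2*a^2) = a*(a + 3)*(a^3 - 3*a^2 + 2*a) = a*(a - 1)*(a + 3)*(a^2 - 2*a) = a^2*(a - 1)*(a + 3)*(a - 2)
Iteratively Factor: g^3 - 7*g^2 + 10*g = (g - 2)*(g^2 - 5*g) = (g - 5)*(g - 2)*(g)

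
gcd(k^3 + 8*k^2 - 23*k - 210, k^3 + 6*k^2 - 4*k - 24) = k + 6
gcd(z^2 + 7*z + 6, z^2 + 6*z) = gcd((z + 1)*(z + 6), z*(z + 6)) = z + 6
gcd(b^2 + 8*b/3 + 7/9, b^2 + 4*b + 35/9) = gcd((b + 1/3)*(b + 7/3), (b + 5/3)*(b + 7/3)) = b + 7/3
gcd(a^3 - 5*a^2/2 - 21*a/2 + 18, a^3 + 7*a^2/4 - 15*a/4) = a + 3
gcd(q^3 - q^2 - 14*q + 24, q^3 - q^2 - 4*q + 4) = q - 2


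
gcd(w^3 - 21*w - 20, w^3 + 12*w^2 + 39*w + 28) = w^2 + 5*w + 4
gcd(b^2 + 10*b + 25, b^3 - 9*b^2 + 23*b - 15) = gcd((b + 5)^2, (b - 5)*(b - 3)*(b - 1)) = 1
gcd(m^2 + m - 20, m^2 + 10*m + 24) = 1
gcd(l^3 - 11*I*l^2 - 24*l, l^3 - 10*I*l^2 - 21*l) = l^2 - 3*I*l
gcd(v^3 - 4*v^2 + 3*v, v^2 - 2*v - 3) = v - 3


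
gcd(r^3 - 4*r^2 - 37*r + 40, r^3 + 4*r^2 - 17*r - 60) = r + 5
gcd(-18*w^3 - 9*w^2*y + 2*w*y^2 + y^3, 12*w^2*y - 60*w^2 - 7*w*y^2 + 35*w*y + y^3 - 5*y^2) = -3*w + y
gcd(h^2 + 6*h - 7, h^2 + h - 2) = h - 1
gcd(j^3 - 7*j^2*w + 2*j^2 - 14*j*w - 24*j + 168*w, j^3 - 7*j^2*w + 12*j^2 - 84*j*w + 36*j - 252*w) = -j^2 + 7*j*w - 6*j + 42*w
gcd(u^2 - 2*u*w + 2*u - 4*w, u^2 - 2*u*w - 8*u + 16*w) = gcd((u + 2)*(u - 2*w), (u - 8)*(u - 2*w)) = u - 2*w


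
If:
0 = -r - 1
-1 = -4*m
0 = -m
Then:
No Solution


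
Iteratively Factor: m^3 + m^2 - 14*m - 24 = (m - 4)*(m^2 + 5*m + 6) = (m - 4)*(m + 2)*(m + 3)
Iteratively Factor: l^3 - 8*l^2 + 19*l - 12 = (l - 4)*(l^2 - 4*l + 3) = (l - 4)*(l - 1)*(l - 3)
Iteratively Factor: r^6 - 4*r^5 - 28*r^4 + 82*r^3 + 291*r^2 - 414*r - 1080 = (r + 3)*(r^5 - 7*r^4 - 7*r^3 + 103*r^2 - 18*r - 360) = (r + 2)*(r + 3)*(r^4 - 9*r^3 + 11*r^2 + 81*r - 180) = (r + 2)*(r + 3)^2*(r^3 - 12*r^2 + 47*r - 60) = (r - 3)*(r + 2)*(r + 3)^2*(r^2 - 9*r + 20) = (r - 4)*(r - 3)*(r + 2)*(r + 3)^2*(r - 5)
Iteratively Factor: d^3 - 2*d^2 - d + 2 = (d + 1)*(d^2 - 3*d + 2) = (d - 2)*(d + 1)*(d - 1)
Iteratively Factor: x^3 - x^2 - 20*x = (x - 5)*(x^2 + 4*x) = (x - 5)*(x + 4)*(x)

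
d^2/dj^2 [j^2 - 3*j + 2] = 2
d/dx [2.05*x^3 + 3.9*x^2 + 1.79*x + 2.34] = 6.15*x^2 + 7.8*x + 1.79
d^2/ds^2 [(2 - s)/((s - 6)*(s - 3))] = 2*(-s^3 + 6*s^2 - 36)/(s^6 - 27*s^5 + 297*s^4 - 1701*s^3 + 5346*s^2 - 8748*s + 5832)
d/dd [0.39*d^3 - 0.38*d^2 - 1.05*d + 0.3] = 1.17*d^2 - 0.76*d - 1.05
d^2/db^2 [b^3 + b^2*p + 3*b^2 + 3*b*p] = 6*b + 2*p + 6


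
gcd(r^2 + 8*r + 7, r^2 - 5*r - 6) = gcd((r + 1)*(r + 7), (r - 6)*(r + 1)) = r + 1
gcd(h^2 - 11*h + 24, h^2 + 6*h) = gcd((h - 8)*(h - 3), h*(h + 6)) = 1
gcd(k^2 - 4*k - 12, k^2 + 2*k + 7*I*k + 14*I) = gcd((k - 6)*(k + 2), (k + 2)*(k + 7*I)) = k + 2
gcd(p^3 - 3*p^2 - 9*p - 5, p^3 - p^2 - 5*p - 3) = p^2 + 2*p + 1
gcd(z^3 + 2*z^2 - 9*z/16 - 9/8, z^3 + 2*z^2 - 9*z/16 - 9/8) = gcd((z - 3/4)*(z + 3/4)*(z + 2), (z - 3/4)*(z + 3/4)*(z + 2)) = z^3 + 2*z^2 - 9*z/16 - 9/8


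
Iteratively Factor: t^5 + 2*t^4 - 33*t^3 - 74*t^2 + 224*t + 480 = (t + 4)*(t^4 - 2*t^3 - 25*t^2 + 26*t + 120) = (t + 4)^2*(t^3 - 6*t^2 - t + 30) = (t - 3)*(t + 4)^2*(t^2 - 3*t - 10) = (t - 3)*(t + 2)*(t + 4)^2*(t - 5)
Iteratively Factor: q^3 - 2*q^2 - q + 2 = (q + 1)*(q^2 - 3*q + 2) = (q - 2)*(q + 1)*(q - 1)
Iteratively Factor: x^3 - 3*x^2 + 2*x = (x - 1)*(x^2 - 2*x) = x*(x - 1)*(x - 2)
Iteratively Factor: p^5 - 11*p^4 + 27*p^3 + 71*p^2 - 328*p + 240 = (p - 4)*(p^4 - 7*p^3 - p^2 + 67*p - 60) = (p - 4)*(p - 1)*(p^3 - 6*p^2 - 7*p + 60) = (p - 4)^2*(p - 1)*(p^2 - 2*p - 15) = (p - 4)^2*(p - 1)*(p + 3)*(p - 5)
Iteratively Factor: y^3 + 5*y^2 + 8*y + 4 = (y + 2)*(y^2 + 3*y + 2) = (y + 2)^2*(y + 1)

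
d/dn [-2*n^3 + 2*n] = 2 - 6*n^2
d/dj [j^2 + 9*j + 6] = 2*j + 9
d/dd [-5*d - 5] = -5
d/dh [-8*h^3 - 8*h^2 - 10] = 8*h*(-3*h - 2)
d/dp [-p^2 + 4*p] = 4 - 2*p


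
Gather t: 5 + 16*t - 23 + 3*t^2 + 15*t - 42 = 3*t^2 + 31*t - 60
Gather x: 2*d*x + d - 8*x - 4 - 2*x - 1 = d + x*(2*d - 10) - 5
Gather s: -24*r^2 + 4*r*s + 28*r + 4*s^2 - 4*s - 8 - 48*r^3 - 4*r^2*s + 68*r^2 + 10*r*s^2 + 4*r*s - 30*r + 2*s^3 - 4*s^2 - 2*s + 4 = -48*r^3 + 44*r^2 + 10*r*s^2 - 2*r + 2*s^3 + s*(-4*r^2 + 8*r - 6) - 4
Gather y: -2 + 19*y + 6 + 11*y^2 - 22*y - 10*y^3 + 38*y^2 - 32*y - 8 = -10*y^3 + 49*y^2 - 35*y - 4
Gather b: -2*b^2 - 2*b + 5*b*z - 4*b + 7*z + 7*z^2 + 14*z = -2*b^2 + b*(5*z - 6) + 7*z^2 + 21*z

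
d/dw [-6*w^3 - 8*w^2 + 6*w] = -18*w^2 - 16*w + 6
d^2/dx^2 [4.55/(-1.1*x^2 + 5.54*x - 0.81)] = (11.011*x^2 - 55.4554*x - 4.55*(2.2*x - 5.54)*(4.4*x - 11.08) + 8.1081)/(1.1*x^2 - 5.54*x + 0.81)^3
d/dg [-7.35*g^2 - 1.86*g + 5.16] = -14.7*g - 1.86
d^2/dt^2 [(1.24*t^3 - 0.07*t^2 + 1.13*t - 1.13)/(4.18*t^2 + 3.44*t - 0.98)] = (2.8421709430404e-14*t^5 + 5.6843418860808e-14*t^4 + 81.007112*t^3 - 145.265088*t^2 - 62.572008*t - 28.517344)/(73.034632*t^6 + 180.315168*t^5 + 97.024488*t^4 - 43.842112*t^3 - 22.747368*t^2 + 9.911328*t - 0.941192)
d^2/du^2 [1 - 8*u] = 0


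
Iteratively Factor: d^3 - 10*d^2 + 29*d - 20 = (d - 5)*(d^2 - 5*d + 4) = (d - 5)*(d - 4)*(d - 1)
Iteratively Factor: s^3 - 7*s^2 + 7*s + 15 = (s - 5)*(s^2 - 2*s - 3) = (s - 5)*(s - 3)*(s + 1)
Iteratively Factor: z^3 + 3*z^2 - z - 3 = (z + 3)*(z^2 - 1) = (z - 1)*(z + 3)*(z + 1)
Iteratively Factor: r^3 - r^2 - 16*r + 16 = (r + 4)*(r^2 - 5*r + 4) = (r - 1)*(r + 4)*(r - 4)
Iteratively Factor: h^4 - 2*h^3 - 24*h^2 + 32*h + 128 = (h - 4)*(h^3 + 2*h^2 - 16*h - 32) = (h - 4)*(h + 2)*(h^2 - 16) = (h - 4)*(h + 2)*(h + 4)*(h - 4)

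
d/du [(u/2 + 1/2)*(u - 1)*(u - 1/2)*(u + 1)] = 2*u^3 + 3*u^2/4 - 3*u/2 - 1/4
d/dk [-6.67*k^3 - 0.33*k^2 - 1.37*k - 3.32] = -20.01*k^2 - 0.66*k - 1.37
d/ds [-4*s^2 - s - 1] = -8*s - 1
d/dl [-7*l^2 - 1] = -14*l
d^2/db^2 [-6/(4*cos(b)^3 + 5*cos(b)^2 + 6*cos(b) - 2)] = 12*(-4*(6*cos(b)^2 + 5*cos(b) + 3)^2*sin(b)^2 - 72*cos(b)^6 - 130*cos(b)^5 - 122*cos(b)^4 + 41*cos(b)^3 + 99*cos(b)^2 + 12*cos(b) - 10)/(4*cos(b)^3 + 5*cos(b)^2 + 6*cos(b) - 2)^3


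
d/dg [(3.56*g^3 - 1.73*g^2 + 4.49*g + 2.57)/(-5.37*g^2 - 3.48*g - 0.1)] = (-19.1172*g^4 - 24.7776*g^3 + 29.0637*g^2 + 27.9478*g + 8.4946)/(28.8369*g^4 + 37.3752*g^3 + 13.1844*g^2 + 0.696*g + 0.01)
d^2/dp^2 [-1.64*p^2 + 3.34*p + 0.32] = -3.28000000000000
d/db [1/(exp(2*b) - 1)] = -1/(2*sinh(b)^2)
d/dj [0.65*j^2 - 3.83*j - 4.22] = 1.3*j - 3.83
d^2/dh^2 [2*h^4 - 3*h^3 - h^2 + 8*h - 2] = 24*h^2 - 18*h - 2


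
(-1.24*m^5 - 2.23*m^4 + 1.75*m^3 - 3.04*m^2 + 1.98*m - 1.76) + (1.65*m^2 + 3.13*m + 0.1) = -1.24*m^5 - 2.23*m^4 + 1.75*m^3 - 1.39*m^2 + 5.11*m - 1.66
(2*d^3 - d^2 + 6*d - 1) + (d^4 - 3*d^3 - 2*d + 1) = d^4 - d^3 - d^2 + 4*d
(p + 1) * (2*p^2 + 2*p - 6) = 2*p^3 + 4*p^2 - 4*p - 6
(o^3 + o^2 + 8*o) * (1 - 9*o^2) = -9*o^5 - 9*o^4 - 71*o^3 + o^2 + 8*o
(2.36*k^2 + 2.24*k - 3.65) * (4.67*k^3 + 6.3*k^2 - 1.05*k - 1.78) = 11.0212*k^5 + 25.3288*k^4 - 5.4115*k^3 - 29.5478*k^2 - 0.154700000000001*k + 6.497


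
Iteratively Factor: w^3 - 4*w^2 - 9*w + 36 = (w - 3)*(w^2 - w - 12) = (w - 3)*(w + 3)*(w - 4)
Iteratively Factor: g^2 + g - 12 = (g + 4)*(g - 3)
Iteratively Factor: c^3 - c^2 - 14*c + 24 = (c - 3)*(c^2 + 2*c - 8) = (c - 3)*(c - 2)*(c + 4)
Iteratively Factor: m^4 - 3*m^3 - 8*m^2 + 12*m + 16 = (m + 1)*(m^3 - 4*m^2 - 4*m + 16) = (m - 4)*(m + 1)*(m^2 - 4) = (m - 4)*(m + 1)*(m + 2)*(m - 2)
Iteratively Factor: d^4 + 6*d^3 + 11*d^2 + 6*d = (d + 2)*(d^3 + 4*d^2 + 3*d) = d*(d + 2)*(d^2 + 4*d + 3) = d*(d + 1)*(d + 2)*(d + 3)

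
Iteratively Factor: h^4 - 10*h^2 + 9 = (h + 3)*(h^3 - 3*h^2 - h + 3) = (h - 1)*(h + 3)*(h^2 - 2*h - 3) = (h - 3)*(h - 1)*(h + 3)*(h + 1)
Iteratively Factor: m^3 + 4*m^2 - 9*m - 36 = (m + 3)*(m^2 + m - 12) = (m - 3)*(m + 3)*(m + 4)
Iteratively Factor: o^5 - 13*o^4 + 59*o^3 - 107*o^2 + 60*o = (o - 5)*(o^4 - 8*o^3 + 19*o^2 - 12*o) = o*(o - 5)*(o^3 - 8*o^2 + 19*o - 12) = o*(o - 5)*(o - 3)*(o^2 - 5*o + 4) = o*(o - 5)*(o - 4)*(o - 3)*(o - 1)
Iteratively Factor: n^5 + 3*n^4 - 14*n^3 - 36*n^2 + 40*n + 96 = (n + 2)*(n^4 + n^3 - 16*n^2 - 4*n + 48) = (n + 2)^2*(n^3 - n^2 - 14*n + 24) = (n - 3)*(n + 2)^2*(n^2 + 2*n - 8) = (n - 3)*(n + 2)^2*(n + 4)*(n - 2)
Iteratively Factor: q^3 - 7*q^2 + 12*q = (q)*(q^2 - 7*q + 12) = q*(q - 3)*(q - 4)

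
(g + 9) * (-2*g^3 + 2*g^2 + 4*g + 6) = -2*g^4 - 16*g^3 + 22*g^2 + 42*g + 54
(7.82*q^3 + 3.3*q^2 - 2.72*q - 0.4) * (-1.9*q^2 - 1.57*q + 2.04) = -14.858*q^5 - 18.5474*q^4 + 15.9398*q^3 + 11.7624*q^2 - 4.9208*q - 0.816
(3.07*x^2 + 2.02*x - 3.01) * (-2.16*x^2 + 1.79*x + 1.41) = -6.6312*x^4 + 1.1321*x^3 + 14.4461*x^2 - 2.5397*x - 4.2441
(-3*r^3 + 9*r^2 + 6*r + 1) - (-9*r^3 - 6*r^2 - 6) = 6*r^3 + 15*r^2 + 6*r + 7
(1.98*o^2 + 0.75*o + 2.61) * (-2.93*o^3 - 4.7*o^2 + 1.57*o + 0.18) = -5.8014*o^5 - 11.5035*o^4 - 8.0637*o^3 - 10.7331*o^2 + 4.2327*o + 0.4698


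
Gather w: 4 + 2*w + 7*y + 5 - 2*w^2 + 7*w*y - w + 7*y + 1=-2*w^2 + w*(7*y + 1) + 14*y + 10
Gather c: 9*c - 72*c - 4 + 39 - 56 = -63*c - 21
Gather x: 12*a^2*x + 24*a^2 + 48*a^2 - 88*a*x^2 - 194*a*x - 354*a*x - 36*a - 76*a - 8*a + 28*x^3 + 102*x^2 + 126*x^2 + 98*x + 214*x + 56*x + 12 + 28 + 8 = 72*a^2 - 120*a + 28*x^3 + x^2*(228 - 88*a) + x*(12*a^2 - 548*a + 368) + 48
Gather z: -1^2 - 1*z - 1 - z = -2*z - 2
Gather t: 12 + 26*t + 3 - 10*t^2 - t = -10*t^2 + 25*t + 15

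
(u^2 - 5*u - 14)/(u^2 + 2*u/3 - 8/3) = 3*(u - 7)/(3*u - 4)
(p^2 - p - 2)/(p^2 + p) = (p - 2)/p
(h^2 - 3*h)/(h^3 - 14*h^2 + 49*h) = (h - 3)/(h^2 - 14*h + 49)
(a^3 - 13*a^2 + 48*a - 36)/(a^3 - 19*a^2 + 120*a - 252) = (a - 1)/(a - 7)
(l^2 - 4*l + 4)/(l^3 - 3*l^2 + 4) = 1/(l + 1)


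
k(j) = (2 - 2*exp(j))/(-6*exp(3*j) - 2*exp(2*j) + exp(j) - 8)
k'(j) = (2 - 2*exp(j))*(18*exp(3*j) + 4*exp(2*j) - exp(j))/(-6*exp(3*j) - 2*exp(2*j) + exp(j) - 8)^2 - 2*exp(j)/(-6*exp(3*j) - 2*exp(2*j) + exp(j) - 8) = 2*((1 - exp(j))*(18*exp(2*j) + 4*exp(j) - 1) + 6*exp(3*j) + 2*exp(2*j) - exp(j) + 8)*exp(j)/(6*exp(3*j) + 2*exp(2*j) - exp(j) + 8)^2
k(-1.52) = -0.20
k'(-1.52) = 0.06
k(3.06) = 0.00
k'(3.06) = -0.00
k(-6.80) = -0.25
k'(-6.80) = 0.00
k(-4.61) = -0.25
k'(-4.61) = 0.00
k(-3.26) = -0.24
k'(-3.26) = 0.01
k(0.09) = 0.01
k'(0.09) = 0.11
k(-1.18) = -0.17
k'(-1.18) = 0.09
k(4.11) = 0.00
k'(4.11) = -0.00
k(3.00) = 0.00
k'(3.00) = 0.00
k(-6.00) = -0.25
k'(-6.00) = 0.00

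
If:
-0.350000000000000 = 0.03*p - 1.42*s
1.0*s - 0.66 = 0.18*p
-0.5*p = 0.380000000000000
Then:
No Solution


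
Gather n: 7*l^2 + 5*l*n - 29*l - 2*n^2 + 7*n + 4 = 7*l^2 - 29*l - 2*n^2 + n*(5*l + 7) + 4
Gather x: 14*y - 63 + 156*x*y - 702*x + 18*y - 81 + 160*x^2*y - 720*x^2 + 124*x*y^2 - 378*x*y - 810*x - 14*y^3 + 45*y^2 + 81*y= x^2*(160*y - 720) + x*(124*y^2 - 222*y - 1512) - 14*y^3 + 45*y^2 + 113*y - 144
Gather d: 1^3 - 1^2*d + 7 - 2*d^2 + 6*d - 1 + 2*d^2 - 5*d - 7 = 0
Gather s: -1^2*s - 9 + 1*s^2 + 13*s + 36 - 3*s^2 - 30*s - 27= -2*s^2 - 18*s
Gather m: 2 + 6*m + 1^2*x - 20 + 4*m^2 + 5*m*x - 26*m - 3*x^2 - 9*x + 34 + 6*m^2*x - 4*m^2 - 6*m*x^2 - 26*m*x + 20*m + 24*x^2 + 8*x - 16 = 6*m^2*x + m*(-6*x^2 - 21*x) + 21*x^2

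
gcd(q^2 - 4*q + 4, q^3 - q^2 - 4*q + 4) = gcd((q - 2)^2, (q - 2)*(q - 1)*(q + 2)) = q - 2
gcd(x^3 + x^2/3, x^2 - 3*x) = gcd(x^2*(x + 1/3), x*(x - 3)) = x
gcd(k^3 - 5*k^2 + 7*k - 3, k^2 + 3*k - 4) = k - 1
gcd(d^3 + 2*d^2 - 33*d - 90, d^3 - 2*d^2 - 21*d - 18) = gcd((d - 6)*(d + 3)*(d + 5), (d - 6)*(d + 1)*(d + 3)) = d^2 - 3*d - 18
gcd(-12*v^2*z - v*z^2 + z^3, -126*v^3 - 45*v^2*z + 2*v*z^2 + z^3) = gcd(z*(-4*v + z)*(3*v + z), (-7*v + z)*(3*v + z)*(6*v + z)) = 3*v + z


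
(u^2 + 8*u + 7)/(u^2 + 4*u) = (u^2 + 8*u + 7)/(u*(u + 4))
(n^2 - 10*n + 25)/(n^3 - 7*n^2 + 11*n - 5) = (n - 5)/(n^2 - 2*n + 1)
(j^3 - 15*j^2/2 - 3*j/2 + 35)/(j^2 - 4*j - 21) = (j^2 - j/2 - 5)/(j + 3)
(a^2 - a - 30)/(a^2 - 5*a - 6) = (a + 5)/(a + 1)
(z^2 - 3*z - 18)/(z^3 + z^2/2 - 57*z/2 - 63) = 2/(2*z + 7)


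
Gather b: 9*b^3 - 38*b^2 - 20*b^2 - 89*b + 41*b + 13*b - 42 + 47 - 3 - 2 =9*b^3 - 58*b^2 - 35*b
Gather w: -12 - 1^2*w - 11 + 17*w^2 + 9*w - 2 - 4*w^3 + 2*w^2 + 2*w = -4*w^3 + 19*w^2 + 10*w - 25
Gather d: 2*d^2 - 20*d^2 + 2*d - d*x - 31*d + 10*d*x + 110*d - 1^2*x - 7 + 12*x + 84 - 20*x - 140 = -18*d^2 + d*(9*x + 81) - 9*x - 63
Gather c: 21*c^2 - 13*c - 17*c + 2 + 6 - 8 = 21*c^2 - 30*c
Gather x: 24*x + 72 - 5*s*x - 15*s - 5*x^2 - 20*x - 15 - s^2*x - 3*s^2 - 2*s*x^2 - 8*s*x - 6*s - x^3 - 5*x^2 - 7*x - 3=-3*s^2 - 21*s - x^3 + x^2*(-2*s - 10) + x*(-s^2 - 13*s - 3) + 54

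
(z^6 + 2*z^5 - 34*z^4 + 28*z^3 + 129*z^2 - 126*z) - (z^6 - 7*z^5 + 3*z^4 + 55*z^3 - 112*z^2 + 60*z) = 9*z^5 - 37*z^4 - 27*z^3 + 241*z^2 - 186*z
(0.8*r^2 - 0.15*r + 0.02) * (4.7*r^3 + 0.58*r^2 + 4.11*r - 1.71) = 3.76*r^5 - 0.241*r^4 + 3.295*r^3 - 1.9729*r^2 + 0.3387*r - 0.0342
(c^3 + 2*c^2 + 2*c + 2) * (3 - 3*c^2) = -3*c^5 - 6*c^4 - 3*c^3 + 6*c + 6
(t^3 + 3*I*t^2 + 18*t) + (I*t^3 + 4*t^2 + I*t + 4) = t^3 + I*t^3 + 4*t^2 + 3*I*t^2 + 18*t + I*t + 4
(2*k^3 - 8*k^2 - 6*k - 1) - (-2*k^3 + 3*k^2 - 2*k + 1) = 4*k^3 - 11*k^2 - 4*k - 2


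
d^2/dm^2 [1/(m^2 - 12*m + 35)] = 2*(-m^2 + 12*m + 4*(m - 6)^2 - 35)/(m^2 - 12*m + 35)^3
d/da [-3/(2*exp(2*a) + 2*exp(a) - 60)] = (3*exp(a) + 3/2)*exp(a)/(exp(2*a) + exp(a) - 30)^2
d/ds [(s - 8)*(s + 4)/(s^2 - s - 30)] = (3*s^2 + 4*s + 88)/(s^4 - 2*s^3 - 59*s^2 + 60*s + 900)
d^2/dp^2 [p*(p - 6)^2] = 6*p - 24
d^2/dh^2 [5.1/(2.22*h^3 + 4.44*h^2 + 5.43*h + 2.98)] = (-(67.932*h + 45.288)*(2.22*h^3 + 4.44*h^2 + 5.43*h + 2.98) + 5.1*(6.66*h^2 + 8.88*h + 5.43)*(13.32*h^2 + 17.76*h + 10.86))/(2.22*h^3 + 4.44*h^2 + 5.43*h + 2.98)^3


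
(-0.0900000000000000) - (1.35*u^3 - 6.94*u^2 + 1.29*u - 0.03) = -1.35*u^3 + 6.94*u^2 - 1.29*u - 0.06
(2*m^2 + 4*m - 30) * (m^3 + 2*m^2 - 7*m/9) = 2*m^5 + 8*m^4 - 212*m^3/9 - 568*m^2/9 + 70*m/3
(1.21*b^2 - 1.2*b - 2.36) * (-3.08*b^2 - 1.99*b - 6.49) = -3.7268*b^4 + 1.2881*b^3 + 1.8039*b^2 + 12.4844*b + 15.3164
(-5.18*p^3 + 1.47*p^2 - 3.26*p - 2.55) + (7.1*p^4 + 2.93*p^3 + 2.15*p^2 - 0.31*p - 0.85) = 7.1*p^4 - 2.25*p^3 + 3.62*p^2 - 3.57*p - 3.4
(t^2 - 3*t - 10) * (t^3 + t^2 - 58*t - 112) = t^5 - 2*t^4 - 71*t^3 + 52*t^2 + 916*t + 1120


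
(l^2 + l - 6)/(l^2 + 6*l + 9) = (l - 2)/(l + 3)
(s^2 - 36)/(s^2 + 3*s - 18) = (s - 6)/(s - 3)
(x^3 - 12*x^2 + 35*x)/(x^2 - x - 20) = x*(x - 7)/(x + 4)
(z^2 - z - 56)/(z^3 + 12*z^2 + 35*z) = (z - 8)/(z*(z + 5))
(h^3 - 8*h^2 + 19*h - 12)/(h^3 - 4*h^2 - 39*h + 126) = (h^2 - 5*h + 4)/(h^2 - h - 42)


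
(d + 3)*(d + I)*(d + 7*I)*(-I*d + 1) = -I*d^4 + 9*d^3 - 3*I*d^3 + 27*d^2 + 15*I*d^2 - 7*d + 45*I*d - 21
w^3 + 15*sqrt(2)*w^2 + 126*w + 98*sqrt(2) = (w + sqrt(2))*(w + 7*sqrt(2))^2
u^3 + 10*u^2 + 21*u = u*(u + 3)*(u + 7)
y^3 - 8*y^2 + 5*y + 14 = (y - 7)*(y - 2)*(y + 1)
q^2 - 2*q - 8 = (q - 4)*(q + 2)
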